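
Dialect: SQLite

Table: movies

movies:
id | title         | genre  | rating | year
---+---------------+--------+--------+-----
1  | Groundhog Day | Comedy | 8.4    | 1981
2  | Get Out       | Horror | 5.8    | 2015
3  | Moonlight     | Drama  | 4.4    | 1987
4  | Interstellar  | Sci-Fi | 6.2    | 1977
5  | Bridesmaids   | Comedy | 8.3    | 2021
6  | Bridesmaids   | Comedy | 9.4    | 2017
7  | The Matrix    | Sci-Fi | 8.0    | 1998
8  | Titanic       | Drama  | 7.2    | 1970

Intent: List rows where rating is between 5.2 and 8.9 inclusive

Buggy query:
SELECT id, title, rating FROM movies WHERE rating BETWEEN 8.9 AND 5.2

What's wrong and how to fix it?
Bug: The bounds are reversed; BETWEEN a AND b requires a <= b to match anything

Fix: Swap the bounds so the smaller value comes first

Corrected query:
SELECT id, title, rating FROM movies WHERE rating BETWEEN 5.2 AND 8.9

Result:
id | title         | rating
---+---------------+-------
1  | Groundhog Day | 8.4   
2  | Get Out       | 5.8   
4  | Interstellar  | 6.2   
5  | Bridesmaids   | 8.3   
7  | The Matrix    | 8     
8  | Titanic       | 7.2   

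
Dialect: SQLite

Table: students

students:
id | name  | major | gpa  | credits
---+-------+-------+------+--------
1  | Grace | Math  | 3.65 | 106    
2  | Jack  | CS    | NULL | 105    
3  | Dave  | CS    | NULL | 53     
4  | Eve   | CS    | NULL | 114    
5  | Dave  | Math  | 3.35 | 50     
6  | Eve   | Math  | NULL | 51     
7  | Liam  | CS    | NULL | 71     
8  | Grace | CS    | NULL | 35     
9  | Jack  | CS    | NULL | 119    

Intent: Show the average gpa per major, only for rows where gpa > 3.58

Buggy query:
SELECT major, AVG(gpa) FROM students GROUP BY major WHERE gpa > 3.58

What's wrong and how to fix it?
Bug: WHERE cannot follow GROUP BY

Fix: Place WHERE between FROM and GROUP BY

Corrected query:
SELECT major, AVG(gpa) FROM students WHERE gpa > 3.58 GROUP BY major

Result:
major | AVG(gpa)
------+---------
Math  | 3.65    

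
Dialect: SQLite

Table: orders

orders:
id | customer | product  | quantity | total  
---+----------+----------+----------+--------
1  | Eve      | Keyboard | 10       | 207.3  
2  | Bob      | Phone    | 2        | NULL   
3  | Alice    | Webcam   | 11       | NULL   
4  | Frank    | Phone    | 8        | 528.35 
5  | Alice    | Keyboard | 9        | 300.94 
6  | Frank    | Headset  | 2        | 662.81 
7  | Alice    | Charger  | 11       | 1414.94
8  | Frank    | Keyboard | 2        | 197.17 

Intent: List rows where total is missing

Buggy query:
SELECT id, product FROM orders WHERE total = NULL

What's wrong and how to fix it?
Bug: Comparing to NULL with '=' never matches; NULL = NULL is unknown, not true

Fix: Use IS NULL to test for NULL

Corrected query:
SELECT id, product FROM orders WHERE total IS NULL

Result:
id | product
---+--------
2  | Phone  
3  | Webcam 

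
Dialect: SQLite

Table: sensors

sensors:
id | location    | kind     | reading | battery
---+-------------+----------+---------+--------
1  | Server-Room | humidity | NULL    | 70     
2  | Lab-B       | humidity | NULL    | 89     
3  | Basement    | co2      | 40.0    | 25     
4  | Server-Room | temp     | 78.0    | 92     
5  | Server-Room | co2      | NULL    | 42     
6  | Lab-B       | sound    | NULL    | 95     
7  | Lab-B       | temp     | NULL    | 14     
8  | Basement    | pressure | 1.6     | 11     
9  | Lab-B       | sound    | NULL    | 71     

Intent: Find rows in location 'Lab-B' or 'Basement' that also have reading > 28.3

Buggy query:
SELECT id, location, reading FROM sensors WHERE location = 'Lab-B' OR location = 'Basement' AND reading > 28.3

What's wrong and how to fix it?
Bug: Without parentheses, AND is evaluated before OR, so the reading filter only applies to the 'Basement' branch

Fix: Group the OR with parentheses (or use IN), then AND the threshold

Corrected query:
SELECT id, location, reading FROM sensors WHERE (location = 'Lab-B' OR location = 'Basement') AND reading > 28.3

Result:
id | location | reading
---+----------+--------
3  | Basement | 40     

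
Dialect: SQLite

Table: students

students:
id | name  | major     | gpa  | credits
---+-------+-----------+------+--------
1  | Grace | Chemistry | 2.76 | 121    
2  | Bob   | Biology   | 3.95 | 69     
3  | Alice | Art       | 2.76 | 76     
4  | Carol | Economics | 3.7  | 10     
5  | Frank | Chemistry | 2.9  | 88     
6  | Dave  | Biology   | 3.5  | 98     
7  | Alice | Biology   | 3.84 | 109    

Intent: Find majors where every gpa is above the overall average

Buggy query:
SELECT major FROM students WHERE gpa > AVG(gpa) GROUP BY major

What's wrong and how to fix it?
Bug: AVG() is an aggregate; it can't sit directly in WHERE

Fix: Compute the overall average in a scalar subquery and compare each group's MIN against it in HAVING

Corrected query:
SELECT major FROM students GROUP BY major HAVING MIN(gpa) > (SELECT AVG(gpa) FROM students)

Result:
major    
---------
Biology  
Economics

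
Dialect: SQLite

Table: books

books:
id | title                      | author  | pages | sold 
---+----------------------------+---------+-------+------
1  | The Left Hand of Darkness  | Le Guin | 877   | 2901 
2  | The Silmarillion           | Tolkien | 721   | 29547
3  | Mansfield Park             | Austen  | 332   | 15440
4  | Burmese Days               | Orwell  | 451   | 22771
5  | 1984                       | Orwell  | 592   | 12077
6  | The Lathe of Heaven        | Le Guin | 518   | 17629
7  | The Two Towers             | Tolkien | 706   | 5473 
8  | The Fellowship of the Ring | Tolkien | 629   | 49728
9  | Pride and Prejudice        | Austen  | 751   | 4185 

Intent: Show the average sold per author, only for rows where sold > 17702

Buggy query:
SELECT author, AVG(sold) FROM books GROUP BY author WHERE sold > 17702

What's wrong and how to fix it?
Bug: WHERE cannot follow GROUP BY

Fix: Move the WHERE clause before GROUP BY

Corrected query:
SELECT author, AVG(sold) FROM books WHERE sold > 17702 GROUP BY author

Result:
author  | AVG(sold)
--------+----------
Orwell  | 22771    
Tolkien | 39637.5  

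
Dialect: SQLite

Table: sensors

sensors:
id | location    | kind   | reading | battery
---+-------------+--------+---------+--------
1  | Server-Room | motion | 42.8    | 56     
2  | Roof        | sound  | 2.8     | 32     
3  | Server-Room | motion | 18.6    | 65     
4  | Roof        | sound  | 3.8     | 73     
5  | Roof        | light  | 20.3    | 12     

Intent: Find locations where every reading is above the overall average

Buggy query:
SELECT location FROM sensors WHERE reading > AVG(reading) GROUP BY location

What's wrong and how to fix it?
Bug: WHERE evaluates per row before aggregation, so AVG() is unavailable

Fix: Compute the overall average in a scalar subquery and compare each group's MIN against it in HAVING

Corrected query:
SELECT location FROM sensors GROUP BY location HAVING MIN(reading) > (SELECT AVG(reading) FROM sensors)

Result:
location   
-----------
Server-Room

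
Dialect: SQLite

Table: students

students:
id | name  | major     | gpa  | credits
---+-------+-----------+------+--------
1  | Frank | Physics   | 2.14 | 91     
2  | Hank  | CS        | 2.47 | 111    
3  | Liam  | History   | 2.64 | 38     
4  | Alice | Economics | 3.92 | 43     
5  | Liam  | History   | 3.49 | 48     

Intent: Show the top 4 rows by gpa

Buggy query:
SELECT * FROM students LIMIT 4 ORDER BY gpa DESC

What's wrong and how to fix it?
Bug: LIMIT must come after ORDER BY

Fix: Sort with ORDER BY, then apply LIMIT

Corrected query:
SELECT * FROM students ORDER BY gpa DESC LIMIT 4

Result:
id | name  | major     | gpa  | credits
---+-------+-----------+------+--------
4  | Alice | Economics | 3.92 | 43     
5  | Liam  | History   | 3.49 | 48     
3  | Liam  | History   | 2.64 | 38     
2  | Hank  | CS        | 2.47 | 111    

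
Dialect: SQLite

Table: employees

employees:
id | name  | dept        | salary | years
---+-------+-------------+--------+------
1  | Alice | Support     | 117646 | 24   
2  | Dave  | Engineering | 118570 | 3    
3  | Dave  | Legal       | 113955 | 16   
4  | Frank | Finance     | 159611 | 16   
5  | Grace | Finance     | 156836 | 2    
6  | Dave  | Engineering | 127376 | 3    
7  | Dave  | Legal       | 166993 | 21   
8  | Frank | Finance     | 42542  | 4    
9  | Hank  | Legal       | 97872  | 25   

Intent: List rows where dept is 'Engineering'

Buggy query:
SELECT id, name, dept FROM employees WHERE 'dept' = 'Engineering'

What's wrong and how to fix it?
Bug: 'dept' in single quotes is a string literal, not the column; the comparison is literal-vs-literal and never true

Fix: Reference the column as dept without single quotes

Corrected query:
SELECT id, name, dept FROM employees WHERE dept = 'Engineering'

Result:
id | name | dept       
---+------+------------
2  | Dave | Engineering
6  | Dave | Engineering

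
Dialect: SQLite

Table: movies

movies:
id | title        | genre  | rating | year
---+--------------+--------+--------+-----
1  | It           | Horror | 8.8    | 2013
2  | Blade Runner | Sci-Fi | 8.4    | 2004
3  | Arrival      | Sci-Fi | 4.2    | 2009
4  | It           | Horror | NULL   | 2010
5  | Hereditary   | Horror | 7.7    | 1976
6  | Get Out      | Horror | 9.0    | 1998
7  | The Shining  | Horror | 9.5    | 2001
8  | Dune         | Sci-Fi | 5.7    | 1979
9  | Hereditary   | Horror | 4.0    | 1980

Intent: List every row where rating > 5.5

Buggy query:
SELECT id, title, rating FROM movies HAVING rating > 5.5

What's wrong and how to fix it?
Bug: This is a non-aggregate query (no GROUP BY, no aggregates), so in SQLite the HAVING clause is invalid here; a row-level condition belongs in WHERE

Fix: Replace HAVING with WHERE since the condition applies to individual rows

Corrected query:
SELECT id, title, rating FROM movies WHERE rating > 5.5

Result:
id | title        | rating
---+--------------+-------
1  | It           | 8.8   
2  | Blade Runner | 8.4   
5  | Hereditary   | 7.7   
6  | Get Out      | 9     
7  | The Shining  | 9.5   
8  | Dune         | 5.7   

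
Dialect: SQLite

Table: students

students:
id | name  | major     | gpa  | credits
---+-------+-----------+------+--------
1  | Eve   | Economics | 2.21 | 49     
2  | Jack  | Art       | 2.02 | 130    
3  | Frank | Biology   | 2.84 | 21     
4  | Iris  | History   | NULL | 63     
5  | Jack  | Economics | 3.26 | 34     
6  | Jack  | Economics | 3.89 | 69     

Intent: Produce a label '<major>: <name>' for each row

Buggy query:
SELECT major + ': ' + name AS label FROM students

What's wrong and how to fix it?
Bug: SQLite uses || for string concatenation; + coerces text to numbers (yielding 0)

Fix: Replace + with || to concatenate text

Corrected query:
SELECT major || ': ' || name AS label FROM students

Result:
label          
---------------
Economics: Eve 
Art: Jack      
Biology: Frank 
History: Iris  
Economics: Jack
Economics: Jack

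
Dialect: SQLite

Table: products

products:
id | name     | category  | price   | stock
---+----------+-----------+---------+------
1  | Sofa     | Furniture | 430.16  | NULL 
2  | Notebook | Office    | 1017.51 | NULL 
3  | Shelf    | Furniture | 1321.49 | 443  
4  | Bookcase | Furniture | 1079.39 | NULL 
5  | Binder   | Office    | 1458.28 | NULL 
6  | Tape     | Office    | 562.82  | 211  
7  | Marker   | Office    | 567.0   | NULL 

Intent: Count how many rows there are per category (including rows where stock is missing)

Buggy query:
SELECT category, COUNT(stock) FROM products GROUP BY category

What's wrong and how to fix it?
Bug: COUNT(column) counts non-NULL values only; rows with NULL stock aren't counted

Fix: Replace COUNT(stock) with COUNT(*)

Corrected query:
SELECT category, COUNT(*) FROM products GROUP BY category

Result:
category  | COUNT(*)
----------+---------
Furniture | 3       
Office    | 4       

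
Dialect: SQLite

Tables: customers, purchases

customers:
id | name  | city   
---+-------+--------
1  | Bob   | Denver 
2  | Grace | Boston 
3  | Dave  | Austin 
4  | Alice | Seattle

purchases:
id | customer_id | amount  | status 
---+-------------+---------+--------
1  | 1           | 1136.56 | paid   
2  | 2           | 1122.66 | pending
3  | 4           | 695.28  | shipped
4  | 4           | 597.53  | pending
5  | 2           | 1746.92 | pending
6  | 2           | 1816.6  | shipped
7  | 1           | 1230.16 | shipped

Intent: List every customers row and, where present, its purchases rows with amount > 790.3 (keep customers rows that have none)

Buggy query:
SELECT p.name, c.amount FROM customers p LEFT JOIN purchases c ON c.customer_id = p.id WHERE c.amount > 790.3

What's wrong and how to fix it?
Bug: A WHERE condition on the right-hand table after LEFT JOIN drops unmatched parents

Fix: Put 'c.amount > 790.3' in the JOIN's ON clause instead of WHERE

Corrected query:
SELECT p.name, c.amount FROM customers p LEFT JOIN purchases c ON c.customer_id = p.id AND c.amount > 790.3

Result:
name  | amount 
------+--------
Bob   | 1136.56
Bob   | 1230.16
Grace | 1122.66
Grace | 1746.92
Grace | 1816.6 
Dave  | NULL   
Alice | NULL   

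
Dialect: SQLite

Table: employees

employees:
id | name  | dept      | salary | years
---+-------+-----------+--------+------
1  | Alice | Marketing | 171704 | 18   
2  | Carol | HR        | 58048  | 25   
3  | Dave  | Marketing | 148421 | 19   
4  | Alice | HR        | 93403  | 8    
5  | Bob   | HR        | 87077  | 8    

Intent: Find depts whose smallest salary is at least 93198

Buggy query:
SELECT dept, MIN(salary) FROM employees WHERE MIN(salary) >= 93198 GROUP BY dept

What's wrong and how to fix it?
Bug: MIN() in WHERE is a misuse of aggregate

Fix: Replace WHERE with HAVING after the GROUP BY

Corrected query:
SELECT dept, MIN(salary) FROM employees GROUP BY dept HAVING MIN(salary) >= 93198

Result:
dept      | MIN(salary)
----------+------------
Marketing | 148421     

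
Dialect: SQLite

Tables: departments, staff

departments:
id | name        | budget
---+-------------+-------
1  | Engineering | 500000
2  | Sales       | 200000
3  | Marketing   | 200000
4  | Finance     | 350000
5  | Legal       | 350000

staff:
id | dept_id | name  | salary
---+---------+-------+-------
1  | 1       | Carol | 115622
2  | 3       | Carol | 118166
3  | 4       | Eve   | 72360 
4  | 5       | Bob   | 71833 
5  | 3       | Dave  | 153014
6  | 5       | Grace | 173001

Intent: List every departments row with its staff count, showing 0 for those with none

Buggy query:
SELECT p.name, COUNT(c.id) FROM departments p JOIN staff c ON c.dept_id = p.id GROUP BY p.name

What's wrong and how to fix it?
Bug: An inner join excludes parents with zero children

Fix: Use LEFT JOIN so parents without children still appear (COUNT(c.id) gives 0)

Corrected query:
SELECT p.name, COUNT(c.id) FROM departments p LEFT JOIN staff c ON c.dept_id = p.id GROUP BY p.name

Result:
name        | COUNT(c.id)
------------+------------
Engineering | 1          
Finance     | 1          
Legal       | 2          
Marketing   | 2          
Sales       | 0          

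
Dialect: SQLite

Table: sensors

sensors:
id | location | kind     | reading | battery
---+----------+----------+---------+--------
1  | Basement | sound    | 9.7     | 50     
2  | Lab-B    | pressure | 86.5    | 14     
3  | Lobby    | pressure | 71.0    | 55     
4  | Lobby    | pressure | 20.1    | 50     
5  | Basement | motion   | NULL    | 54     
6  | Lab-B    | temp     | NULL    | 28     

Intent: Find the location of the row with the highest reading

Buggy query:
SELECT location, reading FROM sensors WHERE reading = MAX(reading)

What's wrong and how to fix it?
Bug: WHERE is evaluated per row; an aggregate over the whole table isn't defined there

Fix: Wrap MAX in a scalar subquery so WHERE compares against a single value

Corrected query:
SELECT location, reading FROM sensors WHERE reading = (SELECT MAX(reading) FROM sensors)

Result:
location | reading
---------+--------
Lab-B    | 86.5   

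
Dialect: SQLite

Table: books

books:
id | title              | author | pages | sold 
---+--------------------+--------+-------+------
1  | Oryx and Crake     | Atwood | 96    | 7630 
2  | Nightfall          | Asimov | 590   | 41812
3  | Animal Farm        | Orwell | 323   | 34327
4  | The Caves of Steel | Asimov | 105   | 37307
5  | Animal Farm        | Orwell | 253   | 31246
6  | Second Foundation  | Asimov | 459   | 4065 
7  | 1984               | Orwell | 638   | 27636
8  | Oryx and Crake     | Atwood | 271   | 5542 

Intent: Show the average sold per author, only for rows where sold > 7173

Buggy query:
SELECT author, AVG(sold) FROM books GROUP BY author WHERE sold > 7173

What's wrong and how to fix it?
Bug: WHERE cannot follow GROUP BY

Fix: Place WHERE between FROM and GROUP BY

Corrected query:
SELECT author, AVG(sold) FROM books WHERE sold > 7173 GROUP BY author

Result:
author | AVG(sold)   
-------+-------------
Asimov | 39559.5     
Atwood | 7630        
Orwell | 31069.666667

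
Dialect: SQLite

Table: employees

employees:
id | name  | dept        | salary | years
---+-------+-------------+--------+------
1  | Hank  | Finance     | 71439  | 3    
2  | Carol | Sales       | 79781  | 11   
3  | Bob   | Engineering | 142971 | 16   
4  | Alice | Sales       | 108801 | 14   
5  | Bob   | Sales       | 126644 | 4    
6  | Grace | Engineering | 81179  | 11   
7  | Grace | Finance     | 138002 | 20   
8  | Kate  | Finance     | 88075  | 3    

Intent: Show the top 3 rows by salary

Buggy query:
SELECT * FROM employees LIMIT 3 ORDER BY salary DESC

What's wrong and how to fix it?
Bug: LIMIT must come after ORDER BY

Fix: Swap the clauses: ORDER BY first, then LIMIT

Corrected query:
SELECT * FROM employees ORDER BY salary DESC LIMIT 3

Result:
id | name  | dept        | salary | years
---+-------+-------------+--------+------
3  | Bob   | Engineering | 142971 | 16   
7  | Grace | Finance     | 138002 | 20   
5  | Bob   | Sales       | 126644 | 4    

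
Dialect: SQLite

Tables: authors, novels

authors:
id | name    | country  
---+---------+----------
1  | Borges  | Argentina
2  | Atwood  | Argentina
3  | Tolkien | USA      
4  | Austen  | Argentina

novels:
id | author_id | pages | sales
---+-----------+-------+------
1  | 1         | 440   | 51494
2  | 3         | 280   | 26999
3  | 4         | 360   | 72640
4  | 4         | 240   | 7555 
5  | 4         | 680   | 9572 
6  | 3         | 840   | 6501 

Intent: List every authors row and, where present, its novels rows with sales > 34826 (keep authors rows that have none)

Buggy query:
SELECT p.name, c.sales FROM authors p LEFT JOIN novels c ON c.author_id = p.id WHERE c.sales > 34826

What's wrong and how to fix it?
Bug: A WHERE condition on the right-hand table after LEFT JOIN drops unmatched parents

Fix: Put 'c.sales > 34826' in the JOIN's ON clause instead of WHERE

Corrected query:
SELECT p.name, c.sales FROM authors p LEFT JOIN novels c ON c.author_id = p.id AND c.sales > 34826

Result:
name    | sales
--------+------
Borges  | 51494
Atwood  | NULL 
Tolkien | NULL 
Austen  | 72640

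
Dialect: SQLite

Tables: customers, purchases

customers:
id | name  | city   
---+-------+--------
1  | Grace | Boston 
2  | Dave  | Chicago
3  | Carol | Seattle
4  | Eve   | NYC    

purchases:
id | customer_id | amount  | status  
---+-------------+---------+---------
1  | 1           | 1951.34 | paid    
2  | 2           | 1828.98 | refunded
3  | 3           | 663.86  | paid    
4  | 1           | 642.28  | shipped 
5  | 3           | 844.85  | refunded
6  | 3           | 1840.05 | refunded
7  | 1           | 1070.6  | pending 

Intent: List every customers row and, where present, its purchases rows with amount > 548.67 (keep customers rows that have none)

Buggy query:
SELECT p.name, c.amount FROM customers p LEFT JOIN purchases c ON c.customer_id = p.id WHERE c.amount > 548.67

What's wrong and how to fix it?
Bug: A WHERE condition on the right-hand table after LEFT JOIN drops unmatched parents

Fix: Move the right-table condition into the ON clause so unmatched parents are kept

Corrected query:
SELECT p.name, c.amount FROM customers p LEFT JOIN purchases c ON c.customer_id = p.id AND c.amount > 548.67

Result:
name  | amount 
------+--------
Grace | 642.28 
Grace | 1070.6 
Grace | 1951.34
Dave  | 1828.98
Carol | 663.86 
Carol | 844.85 
Carol | 1840.05
Eve   | NULL   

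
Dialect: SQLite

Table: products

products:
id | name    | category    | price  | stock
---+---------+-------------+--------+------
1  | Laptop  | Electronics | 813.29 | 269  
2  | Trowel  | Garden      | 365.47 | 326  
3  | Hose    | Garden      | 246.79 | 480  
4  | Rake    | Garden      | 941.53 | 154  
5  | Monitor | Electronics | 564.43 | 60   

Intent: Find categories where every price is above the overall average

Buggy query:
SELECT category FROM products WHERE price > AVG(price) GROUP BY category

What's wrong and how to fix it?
Bug: WHERE evaluates per row before aggregation, so AVG() is unavailable

Fix: Compute the overall average in a scalar subquery and compare each group's MIN against it in HAVING

Corrected query:
SELECT category FROM products GROUP BY category HAVING MIN(price) > (SELECT AVG(price) FROM products)

Result:
(no rows)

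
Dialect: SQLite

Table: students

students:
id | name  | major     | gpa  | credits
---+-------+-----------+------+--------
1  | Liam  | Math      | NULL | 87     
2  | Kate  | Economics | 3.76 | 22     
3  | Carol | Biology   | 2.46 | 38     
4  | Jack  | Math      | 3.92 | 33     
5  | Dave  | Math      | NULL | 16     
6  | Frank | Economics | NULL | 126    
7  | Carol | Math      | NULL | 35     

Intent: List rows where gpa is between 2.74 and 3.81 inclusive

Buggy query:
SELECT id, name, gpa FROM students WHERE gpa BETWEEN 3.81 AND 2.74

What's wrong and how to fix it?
Bug: BETWEEN expects the lower bound first; with 3.81 AND 2.74 the range is empty

Fix: Write BETWEEN 2.74 AND 3.81

Corrected query:
SELECT id, name, gpa FROM students WHERE gpa BETWEEN 2.74 AND 3.81

Result:
id | name | gpa 
---+------+-----
2  | Kate | 3.76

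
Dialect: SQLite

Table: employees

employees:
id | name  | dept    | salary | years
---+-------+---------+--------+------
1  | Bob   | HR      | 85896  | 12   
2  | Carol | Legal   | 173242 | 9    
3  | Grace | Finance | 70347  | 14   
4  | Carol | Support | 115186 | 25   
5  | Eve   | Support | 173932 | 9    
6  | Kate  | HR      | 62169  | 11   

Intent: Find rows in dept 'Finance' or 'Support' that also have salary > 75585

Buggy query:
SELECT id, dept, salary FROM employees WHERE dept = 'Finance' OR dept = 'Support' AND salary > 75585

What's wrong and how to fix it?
Bug: AND binds tighter than OR, so this parses as dept = 'Finance' OR (dept = 'Support' AND salary > 75585)

Fix: Add parentheses around the OR so the AND applies to both alternatives

Corrected query:
SELECT id, dept, salary FROM employees WHERE (dept = 'Finance' OR dept = 'Support') AND salary > 75585

Result:
id | dept    | salary
---+---------+-------
4  | Support | 115186
5  | Support | 173932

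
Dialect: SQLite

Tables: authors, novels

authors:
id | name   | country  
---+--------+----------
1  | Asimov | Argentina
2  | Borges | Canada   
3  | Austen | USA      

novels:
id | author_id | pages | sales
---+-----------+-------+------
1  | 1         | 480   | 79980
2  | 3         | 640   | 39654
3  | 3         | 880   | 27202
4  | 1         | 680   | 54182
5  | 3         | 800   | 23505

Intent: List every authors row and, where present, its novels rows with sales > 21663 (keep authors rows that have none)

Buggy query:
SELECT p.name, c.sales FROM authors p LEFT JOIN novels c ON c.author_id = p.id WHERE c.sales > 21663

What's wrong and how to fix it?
Bug: Filtering c.sales in WHERE discards the NULL rows produced by LEFT JOIN, turning it into an inner join

Fix: Move the right-table condition into the ON clause so unmatched parents are kept

Corrected query:
SELECT p.name, c.sales FROM authors p LEFT JOIN novels c ON c.author_id = p.id AND c.sales > 21663

Result:
name   | sales
-------+------
Asimov | 54182
Asimov | 79980
Borges | NULL 
Austen | 23505
Austen | 27202
Austen | 39654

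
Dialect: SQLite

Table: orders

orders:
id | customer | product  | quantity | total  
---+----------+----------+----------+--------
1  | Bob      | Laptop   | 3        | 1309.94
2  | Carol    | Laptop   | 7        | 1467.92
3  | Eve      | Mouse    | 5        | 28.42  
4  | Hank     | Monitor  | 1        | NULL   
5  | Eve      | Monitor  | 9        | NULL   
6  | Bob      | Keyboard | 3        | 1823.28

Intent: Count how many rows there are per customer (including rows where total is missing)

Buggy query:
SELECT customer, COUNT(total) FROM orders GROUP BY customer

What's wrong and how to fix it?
Bug: COUNT(column) counts non-NULL values only; rows with NULL total aren't counted

Fix: Use COUNT(*) to count all rows regardless of NULL

Corrected query:
SELECT customer, COUNT(*) FROM orders GROUP BY customer

Result:
customer | COUNT(*)
---------+---------
Bob      | 2       
Carol    | 1       
Eve      | 2       
Hank     | 1       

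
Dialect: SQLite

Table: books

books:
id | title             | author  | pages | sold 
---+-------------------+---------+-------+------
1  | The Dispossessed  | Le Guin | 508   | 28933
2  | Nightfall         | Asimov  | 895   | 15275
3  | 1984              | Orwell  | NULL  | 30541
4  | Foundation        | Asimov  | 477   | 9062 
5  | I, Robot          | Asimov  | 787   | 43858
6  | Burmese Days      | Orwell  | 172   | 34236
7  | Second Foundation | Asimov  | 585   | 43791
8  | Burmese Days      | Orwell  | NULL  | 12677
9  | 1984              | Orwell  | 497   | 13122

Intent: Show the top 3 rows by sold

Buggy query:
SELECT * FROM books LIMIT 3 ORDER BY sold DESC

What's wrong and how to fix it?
Bug: LIMIT must come after ORDER BY

Fix: Sort with ORDER BY, then apply LIMIT

Corrected query:
SELECT * FROM books ORDER BY sold DESC LIMIT 3

Result:
id | title             | author | pages | sold 
---+-------------------+--------+-------+------
5  | I, Robot          | Asimov | 787   | 43858
7  | Second Foundation | Asimov | 585   | 43791
6  | Burmese Days      | Orwell | 172   | 34236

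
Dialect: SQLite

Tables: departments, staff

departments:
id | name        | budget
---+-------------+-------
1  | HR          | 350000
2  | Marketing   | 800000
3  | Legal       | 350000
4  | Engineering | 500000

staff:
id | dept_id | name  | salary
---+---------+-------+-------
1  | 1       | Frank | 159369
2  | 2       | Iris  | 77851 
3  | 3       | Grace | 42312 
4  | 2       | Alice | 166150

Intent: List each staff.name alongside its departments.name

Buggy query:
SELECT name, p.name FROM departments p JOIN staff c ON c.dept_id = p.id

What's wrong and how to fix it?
Bug: 'name' exists in both joined tables, so the database can't tell which one is meant

Fix: Qualify the column with its table alias (c.name)

Corrected query:
SELECT c.name, p.name FROM departments p JOIN staff c ON c.dept_id = p.id

Result:
name  | name     
------+----------
Frank | HR       
Iris  | Marketing
Grace | Legal    
Alice | Marketing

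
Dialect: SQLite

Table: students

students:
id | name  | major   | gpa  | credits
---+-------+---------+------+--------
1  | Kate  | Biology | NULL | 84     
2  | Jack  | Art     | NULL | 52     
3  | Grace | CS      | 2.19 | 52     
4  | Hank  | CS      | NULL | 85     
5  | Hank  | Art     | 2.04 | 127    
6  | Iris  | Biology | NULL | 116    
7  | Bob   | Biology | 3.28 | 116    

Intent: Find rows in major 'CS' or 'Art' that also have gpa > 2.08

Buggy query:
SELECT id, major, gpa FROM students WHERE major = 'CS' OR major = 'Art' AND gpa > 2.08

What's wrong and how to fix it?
Bug: AND binds tighter than OR, so this parses as major = 'CS' OR (major = 'Art' AND gpa > 2.08)

Fix: Add parentheses around the OR so the AND applies to both alternatives

Corrected query:
SELECT id, major, gpa FROM students WHERE (major = 'CS' OR major = 'Art') AND gpa > 2.08

Result:
id | major | gpa 
---+-------+-----
3  | CS    | 2.19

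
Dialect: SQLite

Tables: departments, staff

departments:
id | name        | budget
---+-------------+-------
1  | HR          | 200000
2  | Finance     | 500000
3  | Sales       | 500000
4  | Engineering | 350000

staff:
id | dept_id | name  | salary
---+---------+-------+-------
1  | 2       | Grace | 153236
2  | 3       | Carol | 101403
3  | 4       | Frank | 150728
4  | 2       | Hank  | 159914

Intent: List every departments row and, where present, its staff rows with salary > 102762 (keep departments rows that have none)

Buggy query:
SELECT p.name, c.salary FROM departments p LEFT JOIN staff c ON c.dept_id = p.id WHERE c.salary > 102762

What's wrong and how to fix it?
Bug: A WHERE condition on the right-hand table after LEFT JOIN drops unmatched parents

Fix: Put 'c.salary > 102762' in the JOIN's ON clause instead of WHERE

Corrected query:
SELECT p.name, c.salary FROM departments p LEFT JOIN staff c ON c.dept_id = p.id AND c.salary > 102762

Result:
name        | salary
------------+-------
HR          | NULL  
Finance     | 153236
Finance     | 159914
Sales       | NULL  
Engineering | 150728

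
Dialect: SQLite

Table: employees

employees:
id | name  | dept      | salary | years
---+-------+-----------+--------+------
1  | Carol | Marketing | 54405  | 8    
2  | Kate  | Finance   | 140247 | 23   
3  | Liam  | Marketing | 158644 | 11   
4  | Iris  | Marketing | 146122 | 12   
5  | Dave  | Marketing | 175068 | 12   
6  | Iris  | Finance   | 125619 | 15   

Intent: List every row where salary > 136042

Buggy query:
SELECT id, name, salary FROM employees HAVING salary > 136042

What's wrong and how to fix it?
Bug: HAVING filters the output of aggregation, but this query has no GROUP BY and no aggregate functions, so SQLite rejects it (HAVING clause on a non-aggregate query); the condition here is per row

Fix: Replace HAVING with WHERE since the condition applies to individual rows

Corrected query:
SELECT id, name, salary FROM employees WHERE salary > 136042

Result:
id | name | salary
---+------+-------
2  | Kate | 140247
3  | Liam | 158644
4  | Iris | 146122
5  | Dave | 175068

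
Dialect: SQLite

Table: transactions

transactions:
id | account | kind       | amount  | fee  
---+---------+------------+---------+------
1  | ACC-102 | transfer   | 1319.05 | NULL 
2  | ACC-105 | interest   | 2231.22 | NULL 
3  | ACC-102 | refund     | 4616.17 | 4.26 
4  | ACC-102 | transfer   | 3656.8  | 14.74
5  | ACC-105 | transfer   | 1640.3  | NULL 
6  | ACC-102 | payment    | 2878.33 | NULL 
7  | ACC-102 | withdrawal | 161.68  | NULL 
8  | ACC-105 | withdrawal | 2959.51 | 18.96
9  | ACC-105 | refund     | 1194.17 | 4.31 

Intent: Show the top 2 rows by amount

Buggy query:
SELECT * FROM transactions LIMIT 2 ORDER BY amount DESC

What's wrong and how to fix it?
Bug: ORDER BY cannot follow LIMIT; LIMIT is the final clause

Fix: Sort with ORDER BY, then apply LIMIT

Corrected query:
SELECT * FROM transactions ORDER BY amount DESC LIMIT 2

Result:
id | account | kind     | amount  | fee  
---+---------+----------+---------+------
3  | ACC-102 | refund   | 4616.17 | 4.26 
4  | ACC-102 | transfer | 3656.8  | 14.74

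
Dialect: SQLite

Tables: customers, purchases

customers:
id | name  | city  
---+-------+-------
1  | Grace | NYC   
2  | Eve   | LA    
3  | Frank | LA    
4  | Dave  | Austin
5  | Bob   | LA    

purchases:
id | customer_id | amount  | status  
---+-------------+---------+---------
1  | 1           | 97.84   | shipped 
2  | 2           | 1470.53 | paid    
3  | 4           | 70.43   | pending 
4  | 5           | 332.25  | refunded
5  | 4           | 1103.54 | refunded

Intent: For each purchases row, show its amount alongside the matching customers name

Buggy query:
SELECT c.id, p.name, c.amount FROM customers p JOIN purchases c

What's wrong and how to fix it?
Bug: Missing join condition: each purchases row is matched to all customers rows instead of just its own

Fix: Specify the join condition linking the foreign key to the parent id

Corrected query:
SELECT c.id, p.name, c.amount FROM customers p JOIN purchases c ON c.customer_id = p.id

Result:
id | name  | amount 
---+-------+--------
1  | Grace | 97.84  
2  | Eve   | 1470.53
3  | Dave  | 70.43  
4  | Bob   | 332.25 
5  | Dave  | 1103.54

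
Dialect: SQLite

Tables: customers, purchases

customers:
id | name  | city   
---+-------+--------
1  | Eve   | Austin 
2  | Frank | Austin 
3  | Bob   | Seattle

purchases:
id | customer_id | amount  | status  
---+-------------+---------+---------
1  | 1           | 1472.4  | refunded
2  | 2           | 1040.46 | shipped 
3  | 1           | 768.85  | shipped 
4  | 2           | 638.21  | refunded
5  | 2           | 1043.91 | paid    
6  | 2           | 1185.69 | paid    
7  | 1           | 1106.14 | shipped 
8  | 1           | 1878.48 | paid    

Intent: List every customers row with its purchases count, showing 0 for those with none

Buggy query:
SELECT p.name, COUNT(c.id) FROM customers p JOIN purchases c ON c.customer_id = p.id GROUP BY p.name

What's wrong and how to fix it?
Bug: INNER JOIN drops customers rows that have no matching purchases rows

Fix: Switch to LEFT JOIN to retain unmatched parent rows

Corrected query:
SELECT p.name, COUNT(c.id) FROM customers p LEFT JOIN purchases c ON c.customer_id = p.id GROUP BY p.name

Result:
name  | COUNT(c.id)
------+------------
Bob   | 0          
Eve   | 4          
Frank | 4          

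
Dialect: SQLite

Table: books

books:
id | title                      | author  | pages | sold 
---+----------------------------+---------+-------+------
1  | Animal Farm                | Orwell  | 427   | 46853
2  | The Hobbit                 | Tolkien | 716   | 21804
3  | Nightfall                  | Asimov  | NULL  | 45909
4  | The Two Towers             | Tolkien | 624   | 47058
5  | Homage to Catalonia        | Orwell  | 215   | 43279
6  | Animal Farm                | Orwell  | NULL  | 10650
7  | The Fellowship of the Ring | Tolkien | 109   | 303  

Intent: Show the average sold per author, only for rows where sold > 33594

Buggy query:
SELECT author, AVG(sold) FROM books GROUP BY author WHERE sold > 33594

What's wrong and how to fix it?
Bug: Row-level WHERE must come before GROUP BY in the clause order

Fix: Move the WHERE clause before GROUP BY

Corrected query:
SELECT author, AVG(sold) FROM books WHERE sold > 33594 GROUP BY author

Result:
author  | AVG(sold)
--------+----------
Asimov  | 45909    
Orwell  | 45066    
Tolkien | 47058    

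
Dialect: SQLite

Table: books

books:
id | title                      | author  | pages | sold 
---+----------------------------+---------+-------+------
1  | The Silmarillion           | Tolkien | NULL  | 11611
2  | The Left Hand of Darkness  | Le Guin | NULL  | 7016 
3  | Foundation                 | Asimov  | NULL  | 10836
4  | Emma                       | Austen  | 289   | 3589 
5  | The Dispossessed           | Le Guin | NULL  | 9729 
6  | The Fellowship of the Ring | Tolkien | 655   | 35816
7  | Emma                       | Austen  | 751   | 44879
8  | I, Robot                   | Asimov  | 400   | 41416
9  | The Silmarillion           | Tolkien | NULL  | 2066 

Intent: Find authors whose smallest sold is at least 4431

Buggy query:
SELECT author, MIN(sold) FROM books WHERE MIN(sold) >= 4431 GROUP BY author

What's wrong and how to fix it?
Bug: MIN() in WHERE is a misuse of aggregate

Fix: Use HAVING for the per-group MIN condition

Corrected query:
SELECT author, MIN(sold) FROM books GROUP BY author HAVING MIN(sold) >= 4431

Result:
author  | MIN(sold)
--------+----------
Asimov  | 10836    
Le Guin | 7016     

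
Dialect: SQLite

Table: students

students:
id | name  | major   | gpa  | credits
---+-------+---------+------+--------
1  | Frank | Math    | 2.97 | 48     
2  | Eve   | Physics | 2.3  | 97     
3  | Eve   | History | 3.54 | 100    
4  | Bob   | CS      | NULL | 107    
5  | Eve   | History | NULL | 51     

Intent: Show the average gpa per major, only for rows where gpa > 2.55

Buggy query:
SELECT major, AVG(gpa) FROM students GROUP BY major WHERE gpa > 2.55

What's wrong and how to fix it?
Bug: Row-level WHERE must come before GROUP BY in the clause order

Fix: Move the WHERE clause before GROUP BY

Corrected query:
SELECT major, AVG(gpa) FROM students WHERE gpa > 2.55 GROUP BY major

Result:
major   | AVG(gpa)
--------+---------
History | 3.54    
Math    | 2.97    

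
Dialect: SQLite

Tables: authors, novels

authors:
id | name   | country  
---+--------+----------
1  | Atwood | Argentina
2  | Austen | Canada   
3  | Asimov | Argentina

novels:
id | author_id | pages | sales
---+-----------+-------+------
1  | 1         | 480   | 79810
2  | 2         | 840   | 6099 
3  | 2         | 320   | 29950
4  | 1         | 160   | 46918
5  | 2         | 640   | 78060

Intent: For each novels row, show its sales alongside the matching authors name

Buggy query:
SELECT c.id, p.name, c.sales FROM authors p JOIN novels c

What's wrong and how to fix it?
Bug: JOIN with no ON clause produces a cartesian product; every novels row pairs with every authors row

Fix: Add ON c.author_id = p.id to the JOIN

Corrected query:
SELECT c.id, p.name, c.sales FROM authors p JOIN novels c ON c.author_id = p.id

Result:
id | name   | sales
---+--------+------
1  | Atwood | 79810
2  | Austen | 6099 
3  | Austen | 29950
4  | Atwood | 46918
5  | Austen | 78060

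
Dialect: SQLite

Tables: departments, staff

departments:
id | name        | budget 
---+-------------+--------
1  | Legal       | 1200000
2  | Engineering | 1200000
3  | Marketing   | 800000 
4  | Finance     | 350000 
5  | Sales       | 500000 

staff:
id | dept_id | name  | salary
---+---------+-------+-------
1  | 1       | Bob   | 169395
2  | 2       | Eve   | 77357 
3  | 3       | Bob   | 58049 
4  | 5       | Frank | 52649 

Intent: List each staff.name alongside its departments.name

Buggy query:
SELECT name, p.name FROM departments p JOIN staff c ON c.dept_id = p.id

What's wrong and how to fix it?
Bug: 'name' exists in both joined tables, so the database can't tell which one is meant

Fix: Prefix ambiguous columns with the table alias

Corrected query:
SELECT c.name, p.name FROM departments p JOIN staff c ON c.dept_id = p.id

Result:
name  | name       
------+------------
Bob   | Legal      
Eve   | Engineering
Bob   | Marketing  
Frank | Sales      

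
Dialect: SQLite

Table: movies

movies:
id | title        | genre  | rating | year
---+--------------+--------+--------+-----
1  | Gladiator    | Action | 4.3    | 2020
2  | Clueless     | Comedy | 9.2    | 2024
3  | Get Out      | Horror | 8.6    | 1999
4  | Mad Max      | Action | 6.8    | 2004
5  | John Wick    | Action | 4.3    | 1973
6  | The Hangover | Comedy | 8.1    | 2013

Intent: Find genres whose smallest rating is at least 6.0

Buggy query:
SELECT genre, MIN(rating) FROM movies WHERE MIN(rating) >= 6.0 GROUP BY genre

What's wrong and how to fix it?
Bug: MIN() in WHERE is a misuse of aggregate

Fix: Replace WHERE with HAVING after the GROUP BY

Corrected query:
SELECT genre, MIN(rating) FROM movies GROUP BY genre HAVING MIN(rating) >= 6.0

Result:
genre  | MIN(rating)
-------+------------
Comedy | 8.1        
Horror | 8.6        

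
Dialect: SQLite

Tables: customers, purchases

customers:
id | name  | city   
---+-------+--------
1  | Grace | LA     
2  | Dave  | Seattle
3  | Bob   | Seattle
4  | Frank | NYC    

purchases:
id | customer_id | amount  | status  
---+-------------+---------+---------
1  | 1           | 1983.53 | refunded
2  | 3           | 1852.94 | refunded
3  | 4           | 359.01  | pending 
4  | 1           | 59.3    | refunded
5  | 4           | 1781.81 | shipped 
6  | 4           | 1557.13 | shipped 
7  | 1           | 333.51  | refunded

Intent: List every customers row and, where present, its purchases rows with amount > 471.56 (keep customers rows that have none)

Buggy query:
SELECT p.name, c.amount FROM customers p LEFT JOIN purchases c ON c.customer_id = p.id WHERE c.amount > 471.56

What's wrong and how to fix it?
Bug: Filtering c.amount in WHERE discards the NULL rows produced by LEFT JOIN, turning it into an inner join

Fix: Put 'c.amount > 471.56' in the JOIN's ON clause instead of WHERE

Corrected query:
SELECT p.name, c.amount FROM customers p LEFT JOIN purchases c ON c.customer_id = p.id AND c.amount > 471.56

Result:
name  | amount 
------+--------
Grace | 1983.53
Dave  | NULL   
Bob   | 1852.94
Frank | 1557.13
Frank | 1781.81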